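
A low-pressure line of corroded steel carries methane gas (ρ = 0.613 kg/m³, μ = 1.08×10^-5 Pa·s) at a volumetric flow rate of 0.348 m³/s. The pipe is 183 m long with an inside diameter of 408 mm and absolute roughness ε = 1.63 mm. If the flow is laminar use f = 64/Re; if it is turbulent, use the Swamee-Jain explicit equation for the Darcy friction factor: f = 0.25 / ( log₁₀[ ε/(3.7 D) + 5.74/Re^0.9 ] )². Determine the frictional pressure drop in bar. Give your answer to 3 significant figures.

Cross-sectional area A = πD²/4 = π(0.408)²/4 = 0.1307 m²; mean velocity V = Q/A = 0.348/0.1307 = 2.662 m/s.
Reynolds number Re = ρVD/μ = 0.613 · 2.662 · 0.408 / 1.08e-05 = 6.164e+04.
Re > 4000 → turbulent. Relative roughness ε/D = 0.00163/0.408 = 0.004. Swamee-Jain: f = 0.25/(log₁₀[0.004/3.7 + 5.74/6.164e+04^0.9])² = 0.25/(log₁₀[0.00108 + 0.000281])² = 0.25/(-2.866)² = 0.03043.
Darcy-Weisbach: ΔP = f(L/D)(ρV²/2) = 0.03043·(183/0.408)·(0.613·2.662²/2) = 0.03043·448.5·2.172 = 29.64 Pa.
ΔP = 29.64 Pa = 2.96×10^-4 bar.

ΔP ≈ 2.96×10^-4 bar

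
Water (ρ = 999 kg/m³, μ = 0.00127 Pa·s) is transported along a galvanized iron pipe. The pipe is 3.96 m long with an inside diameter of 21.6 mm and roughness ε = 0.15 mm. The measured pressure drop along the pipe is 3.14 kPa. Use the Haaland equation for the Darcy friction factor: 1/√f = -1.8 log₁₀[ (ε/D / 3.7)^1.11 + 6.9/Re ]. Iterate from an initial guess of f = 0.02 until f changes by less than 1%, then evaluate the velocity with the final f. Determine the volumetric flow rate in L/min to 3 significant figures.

Q ≈ 21.0 L/min

Rearranging Darcy-Weisbach: V = √(2·ΔP·D/(f·L·ρ)). With ε/D = 0.00015/0.0216 = 0.00694, iterate starting from f = 0.02:
  f = 0.02 → V = √(2·3140·0.0216/(0.02·3.96·999)) = 1.309 m/s; Re = ρVD/μ = 2.225e+04; f → 0.03663
  f = 0.03663 → V = 0.9675 m/s; Re = 1.644e+04; f → 0.03757
  f = 0.03757 → V = 0.9554 m/s; Re = 1.623e+04; f → 0.03761
Converged (Δf/f < 1%). With the final f = 0.03761: V = √(2·3140·0.0216/(0.03761·3.96·999)) = 0.9548 m/s.
Q = V·A = 0.9548·(π/4·0.0216²) = 0.0003499 m³/s = 21.0 L/min.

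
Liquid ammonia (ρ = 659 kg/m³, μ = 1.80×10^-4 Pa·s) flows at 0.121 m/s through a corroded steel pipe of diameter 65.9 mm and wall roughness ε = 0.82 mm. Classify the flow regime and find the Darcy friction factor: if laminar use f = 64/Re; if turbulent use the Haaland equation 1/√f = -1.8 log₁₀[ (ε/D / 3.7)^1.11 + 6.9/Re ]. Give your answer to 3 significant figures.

Re = ρVD/μ = 659·0.121·0.0659/0.00018 = 2.919e+04.
Re > 4000 → turbulent. ε/D = 0.00082/0.0659 = 0.0124; Haaland: 1/√f = -1.8 log₁₀[0.0018 + 0.000236] = 4.845, so f = 0.0426.

f ≈ 0.0426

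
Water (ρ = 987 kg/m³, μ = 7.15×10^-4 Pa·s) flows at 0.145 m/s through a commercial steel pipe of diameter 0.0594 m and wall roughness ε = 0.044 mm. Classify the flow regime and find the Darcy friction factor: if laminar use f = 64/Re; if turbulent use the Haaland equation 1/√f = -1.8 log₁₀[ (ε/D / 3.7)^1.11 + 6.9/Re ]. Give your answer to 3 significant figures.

Re = ρVD/μ = 987·0.145·0.0594/0.000715 = 1.189e+04.
Re > 4000 → turbulent. ε/D = 4.4e-05/0.0594 = 0.000741; Haaland: 1/√f = -1.8 log₁₀[7.85e-05 + 0.00058] = 5.726, so f = 0.0305.

f ≈ 0.0305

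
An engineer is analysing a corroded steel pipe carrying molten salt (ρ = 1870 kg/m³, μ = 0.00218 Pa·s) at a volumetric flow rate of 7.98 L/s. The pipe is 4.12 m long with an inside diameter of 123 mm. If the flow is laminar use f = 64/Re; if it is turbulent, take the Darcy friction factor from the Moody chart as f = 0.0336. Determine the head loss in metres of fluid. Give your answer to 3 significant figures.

Q = 7.98 L/s = 7.98/1000 = 0.00798 m³/s.
Cross-sectional area A = πD²/4 = π(0.123)²/4 = 0.01188 m²; mean velocity V = Q/A = 0.00798/0.01188 = 0.6716 m/s.
Reynolds number Re = ρVD/μ = 1870 · 0.6716 · 0.123 / 0.00218 = 7.086e+04.
Re > 4000 → turbulent; use the Moody-chart value f = 0.0336.
Darcy-Weisbach: ΔP = f(L/D)(ρV²/2) = 0.0336·(4.12/0.123)·(1870·0.6716²/2) = 0.0336·33.5·421.7 = 474.6 Pa.
Head loss h_f = ΔP/(ρg) = 474.6/(1870·9.81) = 0.0259 m.

h_f ≈ 0.0259 m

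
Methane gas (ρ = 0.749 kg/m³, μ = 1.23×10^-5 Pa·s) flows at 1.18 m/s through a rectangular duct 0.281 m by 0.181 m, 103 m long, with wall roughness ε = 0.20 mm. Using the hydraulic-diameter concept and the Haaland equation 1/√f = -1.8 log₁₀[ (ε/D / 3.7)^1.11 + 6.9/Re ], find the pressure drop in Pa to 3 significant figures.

ΔP ≈ 7.03 Pa

Hydraulic diameter D_h = 4A/P = 4·(0.281·0.181)/(2·(0.281+0.181)) = 0.2034/0.924 = 0.2202 m.
Re = ρVD_h/μ = 0.749·1.18·0.2202/1.23e-05 = 1.582e+04.
ε/D_h = 0.0002/0.2202 = 0.000908; Haaland gives 1/√f = -1.8 log₁₀[9.84e-05+0.000436] = 5.89, so f = 0.02883.
ΔP = f(L/D_h)(ρV²/2) = 0.02883·103/0.2202·0.5215 = 7.032 Pa.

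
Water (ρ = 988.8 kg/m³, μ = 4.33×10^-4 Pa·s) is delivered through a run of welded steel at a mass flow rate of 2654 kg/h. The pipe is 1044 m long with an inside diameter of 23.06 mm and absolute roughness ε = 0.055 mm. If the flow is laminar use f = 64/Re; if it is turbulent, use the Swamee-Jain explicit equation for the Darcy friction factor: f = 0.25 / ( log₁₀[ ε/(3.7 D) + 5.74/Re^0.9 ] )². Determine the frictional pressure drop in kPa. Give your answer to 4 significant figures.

ṁ = 2654 kg/h = 2654/3600 = 0.7372 kg/s.
A = πD²/4 = π(0.02306)²/4 = 0.0004176 m²; mean velocity V = ṁ/(ρA) = 0.7372/(988.8 · 0.0004176) = 1.785 m/s.
Reynolds number Re = ρVD/μ = 988.8 · 1.785 · 0.02306 / 0.000433 = 9.401e+04.
Re > 4000 → turbulent. Relative roughness ε/D = 5.5e-05/0.02306 = 0.00239. Swamee-Jain: f = 0.25/(log₁₀[0.00239/3.7 + 5.74/9.401e+04^0.9])² = 0.25/(log₁₀[0.000645 + 0.000192])² = 0.25/(-3.078)² = 0.0264.
Darcy-Weisbach: ΔP = f(L/D)(ρV²/2) = 0.0264·(1044/0.02306)·(988.8·1.785²/2) = 0.0264·4.527e+04·1576 = 1.883e+06 Pa.
ΔP = 1.883e+06 Pa = 1883 kPa.

ΔP ≈ 1883 kPa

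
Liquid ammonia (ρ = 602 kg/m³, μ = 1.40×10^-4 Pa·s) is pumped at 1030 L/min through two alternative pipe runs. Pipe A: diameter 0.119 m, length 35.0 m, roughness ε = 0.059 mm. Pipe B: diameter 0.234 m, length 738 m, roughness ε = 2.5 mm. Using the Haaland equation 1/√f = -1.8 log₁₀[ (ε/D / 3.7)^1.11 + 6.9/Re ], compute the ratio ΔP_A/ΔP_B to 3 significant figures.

ΔP_A/ΔP_B ≈ 0.617

Pipe A: V = Q/A = 0.01717/0.01112 = 1.543 m/s; Re = 7.898e+05; ε/D = 0.000496; Haaland → f = 0.01726; ΔP_A = f(L/D)(ρV²/2) = 3639 Pa.
Pipe B: V = Q/A = 0.01717/0.04301 = 0.3992 m/s; Re = 4.017e+05; ε/D = 0.0107; Haaland → f = 0.03898; ΔP_B = f(L/D)(ρV²/2) = 5896 Pa.
ΔP_A/ΔP_B = 3639/5896 = 0.617.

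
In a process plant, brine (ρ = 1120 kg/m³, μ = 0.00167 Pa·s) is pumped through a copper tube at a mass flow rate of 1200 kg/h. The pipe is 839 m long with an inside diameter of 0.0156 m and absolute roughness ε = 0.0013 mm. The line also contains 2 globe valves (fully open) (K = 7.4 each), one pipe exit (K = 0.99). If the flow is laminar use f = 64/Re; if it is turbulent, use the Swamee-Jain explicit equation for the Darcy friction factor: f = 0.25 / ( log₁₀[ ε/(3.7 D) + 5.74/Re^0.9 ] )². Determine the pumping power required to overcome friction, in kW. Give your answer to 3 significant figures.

ṁ = 1200 kg/h = 1200/3600 = 0.3333 kg/s.
A = πD²/4 = π(0.0156)²/4 = 0.0001911 m²; mean velocity V = ṁ/(ρA) = 0.3333/(1120 · 0.0001911) = 1.557 m/s.
Reynolds number Re = ρVD/μ = 1120 · 1.557 · 0.0156 / 0.00167 = 1.629e+04.
Re > 4000 → turbulent. Relative roughness ε/D = 1.3e-06/0.0156 = 8.33e-05. Swamee-Jain: f = 0.25/(log₁₀[8.33e-05/3.7 + 5.74/1.629e+04^0.9])² = 0.25/(log₁₀[2.25e-05 + 0.000929])² = 0.25/(-3.021)² = 0.02738.
Total minor-loss coefficient ΣK = 2·7.4 + 1·0.99 = 15.8.
ΔP = [f·L/D + ΣK]·(ρV²/2) = [0.02738·839/0.0156 + 15.8]·(1120·1.557²/2) = [1473 + 15.8]·1358 = 2.021e+06 Pa.
Q = ṁ/ρ = 0.3333/1120 = 0.0002976 m³/s.
Pumping power P = QΔP = 0.0002976·2.021e+06 = 601.6 W = 0.602 kW.

P ≈ 0.602 kW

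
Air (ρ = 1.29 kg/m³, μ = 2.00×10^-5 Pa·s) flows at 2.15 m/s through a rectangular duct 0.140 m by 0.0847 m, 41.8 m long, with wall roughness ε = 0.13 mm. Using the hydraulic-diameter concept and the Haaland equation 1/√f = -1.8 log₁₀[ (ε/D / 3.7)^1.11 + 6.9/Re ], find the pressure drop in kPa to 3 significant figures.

Hydraulic diameter D_h = 4A/P = 4·(0.14·0.0847)/(2·(0.14+0.0847)) = 0.04743/0.4494 = 0.1055 m.
Re = ρVD_h/μ = 1.29·2.15·0.1055/2e-05 = 1.464e+04.
ε/D_h = 0.00013/0.1055 = 0.00123; Haaland gives 1/√f = -1.8 log₁₀[0.000138+0.000471] = 5.787, so f = 0.02986.
ΔP = f(L/D_h)(ρV²/2) = 0.02986·41.8/0.1055·2.982 = 35.26 Pa.
ΔP = 0.0353 kPa.

ΔP ≈ 0.0353 kPa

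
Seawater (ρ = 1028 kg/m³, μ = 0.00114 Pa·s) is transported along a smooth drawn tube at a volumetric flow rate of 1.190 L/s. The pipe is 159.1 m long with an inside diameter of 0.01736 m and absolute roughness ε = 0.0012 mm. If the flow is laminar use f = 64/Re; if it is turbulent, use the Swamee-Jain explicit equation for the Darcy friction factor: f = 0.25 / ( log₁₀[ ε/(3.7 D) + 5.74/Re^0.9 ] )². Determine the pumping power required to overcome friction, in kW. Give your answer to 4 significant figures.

Q = 1.190 L/s = 1.190/1000 = 0.00119 m³/s.
Cross-sectional area A = πD²/4 = π(0.01736)²/4 = 0.0002367 m²; mean velocity V = Q/A = 0.00119/0.0002367 = 5.028 m/s.
Reynolds number Re = ρVD/μ = 1028 · 5.028 · 0.01736 / 0.00114 = 7.87e+04.
Re > 4000 → turbulent. Relative roughness ε/D = 1.2e-06/0.01736 = 6.91e-05. Swamee-Jain: f = 0.25/(log₁₀[6.91e-05/3.7 + 5.74/7.87e+04^0.9])² = 0.25/(log₁₀[1.87e-05 + 0.000225])² = 0.25/(-3.613)² = 0.01915.
Darcy-Weisbach: ΔP = f(L/D)(ρV²/2) = 0.01915·(159.1/0.01736)·(1028·5.028²/2) = 0.01915·9165·1.299e+04 = 2.281e+06 Pa.
Pumping power P = QΔP = 0.00119·2.281e+06 = 2713.8 W = 2.714 kW.

P ≈ 2.714 kW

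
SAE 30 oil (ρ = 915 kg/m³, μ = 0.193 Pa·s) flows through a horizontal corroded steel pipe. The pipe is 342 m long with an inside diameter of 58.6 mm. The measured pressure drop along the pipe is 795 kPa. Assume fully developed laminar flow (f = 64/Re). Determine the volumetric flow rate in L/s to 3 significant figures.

Q ≈ 3.49 L/s

For laminar flow, f = 64/Re with Re = ρVD/μ, so Darcy-Weisbach reduces to ΔP = 32μLV/D². Solving for V: V = ΔP·D²/(32μL) = 7.95e+05·(0.0586)²/(32·0.193·342) = 1.292 m/s.
Check: Re = ρVD/μ = 915·1.292·0.0586/0.193 = 359.1 < 2300, so the laminar assumption holds.
Q = V·A = 1.292·(π/4·0.0586²) = 0.003486 m³/s = 3.49 L/s.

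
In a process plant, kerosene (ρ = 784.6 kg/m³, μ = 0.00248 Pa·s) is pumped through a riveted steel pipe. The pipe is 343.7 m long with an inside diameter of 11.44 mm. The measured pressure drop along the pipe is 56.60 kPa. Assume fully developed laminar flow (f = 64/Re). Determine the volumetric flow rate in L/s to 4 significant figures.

Q ≈ 0.02791 L/s

For laminar flow, f = 64/Re with Re = ρVD/μ, so Darcy-Weisbach reduces to ΔP = 32μLV/D². Solving for V: V = ΔP·D²/(32μL) = 5.66e+04·(0.01144)²/(32·0.00248·343.7) = 0.2716 m/s.
Check: Re = ρVD/μ = 784.6·0.2716·0.01144/0.00248 = 982.9 < 2300, so the laminar assumption holds.
Q = V·A = 0.2716·(π/4·0.01144²) = 2.791e-05 m³/s = 0.02791 L/s.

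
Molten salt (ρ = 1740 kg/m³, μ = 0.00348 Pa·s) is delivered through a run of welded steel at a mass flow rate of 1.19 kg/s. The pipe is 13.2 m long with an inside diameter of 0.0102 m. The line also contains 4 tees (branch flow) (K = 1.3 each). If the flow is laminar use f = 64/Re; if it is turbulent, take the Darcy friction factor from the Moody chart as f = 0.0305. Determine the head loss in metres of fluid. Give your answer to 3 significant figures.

A = πD²/4 = π(0.0102)²/4 = 8.171e-05 m²; mean velocity V = ṁ/(ρA) = 1.19/(1740 · 8.171e-05) = 8.37 m/s.
Reynolds number Re = ρVD/μ = 1740 · 8.37 · 0.0102 / 0.00348 = 4.269e+04.
Re > 4000 → turbulent; use the Moody-chart value f = 0.0305.
Total minor-loss coefficient ΣK = 4·1.3 = 5.2.
ΔP = [f·L/D + ΣK]·(ρV²/2) = [0.0305·13.2/0.0102 + 5.2]·(1740·8.37²/2) = [39.47 + 5.2]·6.094e+04 = 2.722e+06 Pa.
Head loss h_f = ΔP/(ρg) = 2.722e+06/(1740·9.81) = 159 m.

h_f ≈ 159 m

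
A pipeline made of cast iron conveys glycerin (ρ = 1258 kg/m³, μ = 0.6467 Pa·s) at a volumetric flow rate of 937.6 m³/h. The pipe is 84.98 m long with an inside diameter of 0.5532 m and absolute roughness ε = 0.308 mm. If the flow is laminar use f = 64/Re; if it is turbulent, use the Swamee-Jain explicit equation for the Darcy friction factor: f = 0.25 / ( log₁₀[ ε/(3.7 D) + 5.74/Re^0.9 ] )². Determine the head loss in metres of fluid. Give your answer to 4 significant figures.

h_f ≈ 0.5046 m

Q = 937.6 m³/h = 937.6/3600 = 0.2604 m³/s.
Cross-sectional area A = πD²/4 = π(0.5532)²/4 = 0.2404 m²; mean velocity V = Q/A = 0.2604/0.2404 = 1.084 m/s.
Reynolds number Re = ρVD/μ = 1258 · 1.084 · 0.5532 / 0.647 = 1166.
Re < 2300 → laminar flow, so f = 64/Re = 64/1166 = 0.05489 (the turbulent correlation is not needed).
Darcy-Weisbach: ΔP = f(L/D)(ρV²/2) = 0.05489·(84.98/0.5532)·(1258·1.084²/2) = 0.05489·153.6·738.5 = 6227 Pa.
Head loss h_f = ΔP/(ρg) = 6227/(1258·9.81) = 0.5046 m.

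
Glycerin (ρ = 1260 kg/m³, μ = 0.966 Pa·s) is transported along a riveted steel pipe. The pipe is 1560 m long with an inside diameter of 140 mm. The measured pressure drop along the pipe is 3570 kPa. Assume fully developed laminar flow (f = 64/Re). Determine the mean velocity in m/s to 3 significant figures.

V ≈ 1.45 m/s

For laminar flow, f = 64/Re with Re = ρVD/μ, so Darcy-Weisbach reduces to ΔP = 32μLV/D². Solving for V: V = ΔP·D²/(32μL) = 3.57e+06·(0.14)²/(32·0.966·1560) = 1.451 m/s.
Check: Re = ρVD/μ = 1260·1.451·0.14/0.966 = 265 < 2300, so the laminar assumption holds.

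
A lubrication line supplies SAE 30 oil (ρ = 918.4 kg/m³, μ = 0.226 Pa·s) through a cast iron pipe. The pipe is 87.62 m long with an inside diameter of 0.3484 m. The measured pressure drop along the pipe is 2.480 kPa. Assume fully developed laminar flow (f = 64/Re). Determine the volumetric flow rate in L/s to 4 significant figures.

Q ≈ 45.29 L/s

For laminar flow, f = 64/Re with Re = ρVD/μ, so Darcy-Weisbach reduces to ΔP = 32μLV/D². Solving for V: V = ΔP·D²/(32μL) = 2480·(0.3484)²/(32·0.226·87.62) = 0.4751 m/s.
Check: Re = ρVD/μ = 918.4·0.4751·0.3484/0.226 = 672.6 < 2300, so the laminar assumption holds.
Q = V·A = 0.4751·(π/4·0.3484²) = 0.04529 m³/s = 45.29 L/s.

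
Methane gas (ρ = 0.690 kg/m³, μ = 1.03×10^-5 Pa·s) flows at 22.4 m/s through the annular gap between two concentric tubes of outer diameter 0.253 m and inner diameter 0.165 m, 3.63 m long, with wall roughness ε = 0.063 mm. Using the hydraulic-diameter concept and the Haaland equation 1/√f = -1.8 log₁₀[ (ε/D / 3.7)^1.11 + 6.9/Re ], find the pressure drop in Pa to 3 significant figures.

Hydraulic diameter D_h = 4A/P = D_o - D_i = 0.253 - 0.165 = 0.088 m.
Re = ρVD_h/μ = 0.69·22.4·0.088/1.03e-05 = 1.321e+05.
ε/D_h = 6.3e-05/0.088 = 0.000716; Haaland gives 1/√f = -1.8 log₁₀[7.55e-05+5.23e-05] = 7.008, so f = 0.02036.
ΔP = f(L/D_h)(ρV²/2) = 0.02036·3.63/0.088·173.1 = 145.4 Pa.

ΔP ≈ 145 Pa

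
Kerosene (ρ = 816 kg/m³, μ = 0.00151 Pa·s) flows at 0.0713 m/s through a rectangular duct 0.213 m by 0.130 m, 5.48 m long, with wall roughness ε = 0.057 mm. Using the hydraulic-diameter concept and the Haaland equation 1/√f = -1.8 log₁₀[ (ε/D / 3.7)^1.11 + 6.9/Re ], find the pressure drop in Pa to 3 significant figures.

Hydraulic diameter D_h = 4A/P = 4·(0.213·0.13)/(2·(0.213+0.13)) = 0.1108/0.686 = 0.1615 m.
Re = ρVD_h/μ = 816·0.0713·0.1615/0.00151 = 6221.
ε/D_h = 5.7e-05/0.1615 = 0.000353; Haaland gives 1/√f = -1.8 log₁₀[3.45e-05+0.00111] = 5.295, so f = 0.03567.
ΔP = f(L/D_h)(ρV²/2) = 0.03567·5.48/0.1615·2.074 = 2.511 Pa.

ΔP ≈ 2.51 Pa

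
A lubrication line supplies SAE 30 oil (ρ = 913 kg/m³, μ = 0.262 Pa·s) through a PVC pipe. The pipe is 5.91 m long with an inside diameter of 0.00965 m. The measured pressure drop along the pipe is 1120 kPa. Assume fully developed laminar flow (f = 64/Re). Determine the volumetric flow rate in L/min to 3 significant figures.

Q ≈ 9.24 L/min

For laminar flow, f = 64/Re with Re = ρVD/μ, so Darcy-Weisbach reduces to ΔP = 32μLV/D². Solving for V: V = ΔP·D²/(32μL) = 1.12e+06·(0.00965)²/(32·0.262·5.91) = 2.105 m/s.
Check: Re = ρVD/μ = 913·2.105·0.00965/0.262 = 70.78 < 2300, so the laminar assumption holds.
Q = V·A = 2.105·(π/4·0.00965²) = 0.0001539 m³/s = 9.24 L/min.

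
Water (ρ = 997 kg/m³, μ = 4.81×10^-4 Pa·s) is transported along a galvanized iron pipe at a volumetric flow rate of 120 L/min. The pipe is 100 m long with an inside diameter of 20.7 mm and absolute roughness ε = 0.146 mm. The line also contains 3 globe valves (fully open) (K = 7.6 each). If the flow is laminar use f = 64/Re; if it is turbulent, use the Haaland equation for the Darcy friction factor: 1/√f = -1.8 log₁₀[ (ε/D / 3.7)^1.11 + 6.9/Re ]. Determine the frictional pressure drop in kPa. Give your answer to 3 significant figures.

ΔP ≈ 3300 kPa

Q = 120 L/min = 120/60000 = 0.002 m³/s.
Cross-sectional area A = πD²/4 = π(0.0207)²/4 = 0.0003365 m²; mean velocity V = Q/A = 0.002/0.0003365 = 5.943 m/s.
Reynolds number Re = ρVD/μ = 997 · 5.943 · 0.0207 / 0.000481 = 2.55e+05.
Re > 4000 → turbulent. Relative roughness ε/D = 0.000146/0.0207 = 0.00705. Haaland: 1/√f = -1.8 log₁₀[(0.00705/3.7)^1.11 + 6.9/2.55e+05] = -1.8 log₁₀[0.000957 + 2.71e-05] = 5.412, so f = 0.03414.
Total minor-loss coefficient ΣK = 3·7.6 = 22.8.
ΔP = [f·L/D + ΣK]·(ρV²/2) = [0.03414·100/0.0207 + 22.8]·(997·5.943²/2) = [164.9 + 22.8]·1.761e+04 = 3.305e+06 Pa.
ΔP = 3.305e+06 Pa = 3300 kPa.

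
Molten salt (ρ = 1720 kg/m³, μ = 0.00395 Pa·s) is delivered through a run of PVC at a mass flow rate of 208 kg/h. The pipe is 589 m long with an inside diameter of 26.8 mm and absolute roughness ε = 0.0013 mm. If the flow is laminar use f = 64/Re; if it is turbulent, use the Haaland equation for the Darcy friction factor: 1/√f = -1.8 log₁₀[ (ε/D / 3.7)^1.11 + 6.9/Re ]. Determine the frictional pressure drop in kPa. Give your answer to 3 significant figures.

ΔP ≈ 6.17 kPa

ṁ = 208 kg/h = 208/3600 = 0.05778 kg/s.
A = πD²/4 = π(0.0268)²/4 = 0.0005641 m²; mean velocity V = ṁ/(ρA) = 0.05778/(1720 · 0.0005641) = 0.05955 m/s.
Reynolds number Re = ρVD/μ = 1720 · 0.05955 · 0.0268 / 0.00395 = 694.9.
Re < 2300 → laminar flow, so f = 64/Re = 64/694.9 = 0.0921 (the turbulent correlation is not needed).
Darcy-Weisbach: ΔP = f(L/D)(ρV²/2) = 0.0921·(589/0.0268)·(1720·0.05955²/2) = 0.0921·2.198e+04·3.05 = 6173 Pa.
ΔP = 6173 Pa = 6.17 kPa.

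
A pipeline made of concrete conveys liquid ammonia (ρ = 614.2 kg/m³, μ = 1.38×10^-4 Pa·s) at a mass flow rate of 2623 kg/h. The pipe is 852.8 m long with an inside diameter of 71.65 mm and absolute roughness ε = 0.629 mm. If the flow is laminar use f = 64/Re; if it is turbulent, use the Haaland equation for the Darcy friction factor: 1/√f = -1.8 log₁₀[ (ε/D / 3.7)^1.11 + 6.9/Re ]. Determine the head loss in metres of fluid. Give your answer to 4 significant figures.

ṁ = 2623 kg/h = 2623/3600 = 0.7286 kg/s.
A = πD²/4 = π(0.07165)²/4 = 0.004032 m²; mean velocity V = ṁ/(ρA) = 0.7286/(614.2 · 0.004032) = 0.2942 m/s.
Reynolds number Re = ρVD/μ = 614.2 · 0.2942 · 0.07165 / 0.000138 = 9.382e+04.
Re > 4000 → turbulent. Relative roughness ε/D = 0.000629/0.07165 = 0.00878. Haaland: 1/√f = -1.8 log₁₀[(0.00878/3.7)^1.11 + 6.9/9.382e+04] = -1.8 log₁₀[0.00122 + 7.35e-05] = 5.199, so f = 0.037.
Darcy-Weisbach: ΔP = f(L/D)(ρV²/2) = 0.037·(852.8/0.07165)·(614.2·0.2942²/2) = 0.037·1.19e+04·26.58 = 1.171e+04 Pa.
Head loss h_f = ΔP/(ρg) = 1.171e+04/(614.2·9.81) = 1.943 m.

h_f ≈ 1.943 m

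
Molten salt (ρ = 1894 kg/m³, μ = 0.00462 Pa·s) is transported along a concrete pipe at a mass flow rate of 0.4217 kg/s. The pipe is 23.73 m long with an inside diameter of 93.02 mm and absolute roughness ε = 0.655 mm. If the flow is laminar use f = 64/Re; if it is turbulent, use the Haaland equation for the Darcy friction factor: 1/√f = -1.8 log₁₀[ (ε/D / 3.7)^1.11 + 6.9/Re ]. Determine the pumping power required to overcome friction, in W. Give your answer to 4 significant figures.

A = πD²/4 = π(0.09302)²/4 = 0.006796 m²; mean velocity V = ṁ/(ρA) = 0.4217/(1894 · 0.006796) = 0.03276 m/s.
Reynolds number Re = ρVD/μ = 1894 · 0.03276 · 0.09302 / 0.00462 = 1249.
Re < 2300 → laminar flow, so f = 64/Re = 64/1249 = 0.05123 (the turbulent correlation is not needed).
Darcy-Weisbach: ΔP = f(L/D)(ρV²/2) = 0.05123·(23.73/0.09302)·(1894·0.03276²/2) = 0.05123·255.1·1.017 = 13.28 Pa.
Q = ṁ/ρ = 0.4217/1894 = 0.0002227 m³/s.
Pumping power P = QΔP = 0.0002227·13.28 = 0.0029576 W = 0.002958 W.

P ≈ 0.002958 W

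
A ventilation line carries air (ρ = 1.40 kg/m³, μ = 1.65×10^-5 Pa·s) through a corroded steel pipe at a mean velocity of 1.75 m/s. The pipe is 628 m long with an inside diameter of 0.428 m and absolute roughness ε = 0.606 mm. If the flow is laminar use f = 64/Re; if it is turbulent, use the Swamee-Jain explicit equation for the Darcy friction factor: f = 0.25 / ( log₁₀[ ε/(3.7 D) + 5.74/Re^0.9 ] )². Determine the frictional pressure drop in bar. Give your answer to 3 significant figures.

Reynolds number Re = ρVD/μ = 1.4 · 1.75 · 0.428 / 1.65e-05 = 6.355e+04.
Re > 4000 → turbulent. Relative roughness ε/D = 0.000606/0.428 = 0.00142. Swamee-Jain: f = 0.25/(log₁₀[0.00142/3.7 + 5.74/6.355e+04^0.9])² = 0.25/(log₁₀[0.000383 + 0.000273])² = 0.25/(-3.183)² = 0.02467.
Darcy-Weisbach: ΔP = f(L/D)(ρV²/2) = 0.02467·(628/0.428)·(1.4·1.75²/2) = 0.02467·1467·2.144 = 77.6 Pa.
ΔP = 77.6 Pa = 7.76×10^-4 bar.

ΔP ≈ 7.76×10^-4 bar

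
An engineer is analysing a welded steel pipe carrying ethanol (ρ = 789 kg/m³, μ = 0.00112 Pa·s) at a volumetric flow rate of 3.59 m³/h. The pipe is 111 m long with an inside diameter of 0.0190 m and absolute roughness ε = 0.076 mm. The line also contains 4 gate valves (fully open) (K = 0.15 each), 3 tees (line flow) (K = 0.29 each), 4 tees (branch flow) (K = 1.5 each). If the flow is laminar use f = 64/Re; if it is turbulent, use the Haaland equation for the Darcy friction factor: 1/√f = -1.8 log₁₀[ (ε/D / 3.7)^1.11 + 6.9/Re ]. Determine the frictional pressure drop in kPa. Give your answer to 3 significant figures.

ΔP ≈ 905 kPa

Q = 3.59 m³/h = 3.59/3600 = 0.0009972 m³/s.
Cross-sectional area A = πD²/4 = π(0.019)²/4 = 0.0002835 m²; mean velocity V = Q/A = 0.0009972/0.0002835 = 3.517 m/s.
Reynolds number Re = ρVD/μ = 789 · 3.517 · 0.019 / 0.00112 = 4.708e+04.
Re > 4000 → turbulent. Relative roughness ε/D = 7.6e-05/0.019 = 0.004. Haaland: 1/√f = -1.8 log₁₀[(0.004/3.7)^1.11 + 6.9/4.708e+04] = -1.8 log₁₀[0.00051 + 0.000147] = 5.729, so f = 0.03047.
Total minor-loss coefficient ΣK = 4·0.15 + 3·0.29 + 4·1.5 = 7.47.
ΔP = [f·L/D + ΣK]·(ρV²/2) = [0.03047·111/0.019 + 7.47]·(789·3.517²/2) = [178 + 7.47]·4880 = 9.051e+05 Pa.
ΔP = 9.051e+05 Pa = 905 kPa.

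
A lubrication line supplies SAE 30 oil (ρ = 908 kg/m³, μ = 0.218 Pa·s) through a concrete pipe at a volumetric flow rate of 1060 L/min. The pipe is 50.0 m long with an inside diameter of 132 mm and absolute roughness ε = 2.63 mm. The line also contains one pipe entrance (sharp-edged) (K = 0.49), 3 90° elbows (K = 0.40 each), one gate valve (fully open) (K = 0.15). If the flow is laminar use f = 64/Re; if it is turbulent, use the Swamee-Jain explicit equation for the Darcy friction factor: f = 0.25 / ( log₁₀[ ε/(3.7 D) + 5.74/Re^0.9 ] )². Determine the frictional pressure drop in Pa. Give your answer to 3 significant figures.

Q = 1060 L/min = 1060/60000 = 0.01767 m³/s.
Cross-sectional area A = πD²/4 = π(0.132)²/4 = 0.01368 m²; mean velocity V = Q/A = 0.01767/0.01368 = 1.291 m/s.
Reynolds number Re = ρVD/μ = 908 · 1.291 · 0.132 / 0.218 = 709.8.
Re < 2300 → laminar flow, so f = 64/Re = 64/709.8 = 0.09017 (the turbulent correlation is not needed).
Total minor-loss coefficient ΣK = 1·0.49 + 3·0.4 + 1·0.15 = 1.84.
ΔP = [f·L/D + ΣK]·(ρV²/2) = [0.09017·50/0.132 + 1.84]·(908·1.291²/2) = [34.16 + 1.84]·756.6 = 2.724e+04 Pa.

ΔP ≈ 27200 Pa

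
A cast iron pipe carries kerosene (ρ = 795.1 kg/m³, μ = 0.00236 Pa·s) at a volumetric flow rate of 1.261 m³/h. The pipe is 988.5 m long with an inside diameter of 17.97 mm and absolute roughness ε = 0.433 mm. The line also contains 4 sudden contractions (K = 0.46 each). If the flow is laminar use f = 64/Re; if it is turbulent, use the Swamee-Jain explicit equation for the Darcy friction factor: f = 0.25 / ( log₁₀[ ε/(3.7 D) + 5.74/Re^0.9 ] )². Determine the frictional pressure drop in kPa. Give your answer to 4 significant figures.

ΔP ≈ 2398 kPa

Q = 1.261 m³/h = 1.261/3600 = 0.0003503 m³/s.
Cross-sectional area A = πD²/4 = π(0.01797)²/4 = 0.0002536 m²; mean velocity V = Q/A = 0.0003503/0.0002536 = 1.381 m/s.
Reynolds number Re = ρVD/μ = 795.1 · 1.381 · 0.01797 / 0.00236 = 8362.
Re > 4000 → turbulent. Relative roughness ε/D = 0.000433/0.01797 = 0.0241. Swamee-Jain: f = 0.25/(log₁₀[0.0241/3.7 + 5.74/8362^0.9])² = 0.25/(log₁₀[0.00651 + 0.00169])² = 0.25/(-2.086)² = 0.05746.
Total minor-loss coefficient ΣK = 4·0.46 = 1.84.
ΔP = [f·L/D + ΣK]·(ρV²/2) = [0.05746·988.5/0.01797 + 1.84]·(795.1·1.381²/2) = [3161 + 1.84]·758.3 = 2.398e+06 Pa.
ΔP = 2.398e+06 Pa = 2398 kPa.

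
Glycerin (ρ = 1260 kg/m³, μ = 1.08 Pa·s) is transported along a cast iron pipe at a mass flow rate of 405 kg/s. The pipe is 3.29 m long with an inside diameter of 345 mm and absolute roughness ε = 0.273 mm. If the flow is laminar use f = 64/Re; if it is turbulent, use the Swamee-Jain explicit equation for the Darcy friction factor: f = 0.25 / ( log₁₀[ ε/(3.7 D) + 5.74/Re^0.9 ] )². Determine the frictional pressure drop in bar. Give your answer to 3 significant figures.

A = πD²/4 = π(0.345)²/4 = 0.09348 m²; mean velocity V = ṁ/(ρA) = 405/(1260 · 0.09348) = 3.438 m/s.
Reynolds number Re = ρVD/μ = 1260 · 3.438 · 0.345 / 1.08 = 1384.
Re < 2300 → laminar flow, so f = 64/Re = 64/1384 = 0.04624 (the turbulent correlation is not needed).
Darcy-Weisbach: ΔP = f(L/D)(ρV²/2) = 0.04624·(3.29/0.345)·(1260·3.438²/2) = 0.04624·9.536·7448 = 3285 Pa.
ΔP = 3285 Pa = 0.0328 bar.

ΔP ≈ 0.0328 bar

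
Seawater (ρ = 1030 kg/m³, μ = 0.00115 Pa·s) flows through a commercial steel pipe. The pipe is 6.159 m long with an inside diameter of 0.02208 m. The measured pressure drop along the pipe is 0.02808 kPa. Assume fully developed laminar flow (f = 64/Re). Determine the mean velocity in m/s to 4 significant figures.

For laminar flow, f = 64/Re with Re = ρVD/μ, so Darcy-Weisbach reduces to ΔP = 32μLV/D². Solving for V: V = ΔP·D²/(32μL) = 28.08·(0.02208)²/(32·0.00115·6.159) = 0.0604 m/s.
Check: Re = ρVD/μ = 1030·0.0604·0.02208/0.00115 = 1194 < 2300, so the laminar assumption holds.

V ≈ 0.06040 m/s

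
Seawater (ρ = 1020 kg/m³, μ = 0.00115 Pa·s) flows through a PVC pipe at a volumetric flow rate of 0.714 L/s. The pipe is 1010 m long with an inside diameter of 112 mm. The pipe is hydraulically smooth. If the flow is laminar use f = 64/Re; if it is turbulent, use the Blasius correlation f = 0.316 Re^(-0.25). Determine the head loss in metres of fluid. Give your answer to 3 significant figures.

Q = 0.714 L/s = 0.714/1000 = 0.000714 m³/s.
Cross-sectional area A = πD²/4 = π(0.112)²/4 = 0.009852 m²; mean velocity V = Q/A = 0.000714/0.009852 = 0.07247 m/s.
Reynolds number Re = ρVD/μ = 1020 · 0.07247 · 0.112 / 0.00115 = 7199.
Re > 4000 → turbulent. Smooth-pipe (Blasius): f = 0.316 Re^(-0.25) = 0.316/(7199)^0.25 = 0.03431.
Darcy-Weisbach: ΔP = f(L/D)(ρV²/2) = 0.03431·(1010/0.112)·(1020·0.07247²/2) = 0.03431·9018·2.679 = 828.7 Pa.
Head loss h_f = ΔP/(ρg) = 828.7/(1020·9.81) = 0.0828 m.

h_f ≈ 0.0828 m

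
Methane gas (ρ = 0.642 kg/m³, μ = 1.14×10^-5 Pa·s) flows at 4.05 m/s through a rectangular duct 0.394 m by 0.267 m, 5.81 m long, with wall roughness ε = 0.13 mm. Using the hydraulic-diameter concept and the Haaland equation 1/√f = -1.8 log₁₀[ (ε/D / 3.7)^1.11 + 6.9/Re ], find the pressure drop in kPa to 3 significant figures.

ΔP ≈ 0.00198 kPa

Hydraulic diameter D_h = 4A/P = 4·(0.394·0.267)/(2·(0.394+0.267)) = 0.4208/1.322 = 0.3183 m.
Re = ρVD_h/μ = 0.642·4.05·0.3183/1.14e-05 = 7.26e+04.
ε/D_h = 0.00013/0.3183 = 0.000408; Haaland gives 1/√f = -1.8 log₁₀[4.05e-05+9.5e-05] = 6.962, so f = 0.02063.
ΔP = f(L/D_h)(ρV²/2) = 0.02063·5.81/0.3183·5.265 = 1.983 Pa.
ΔP = 0.00198 kPa.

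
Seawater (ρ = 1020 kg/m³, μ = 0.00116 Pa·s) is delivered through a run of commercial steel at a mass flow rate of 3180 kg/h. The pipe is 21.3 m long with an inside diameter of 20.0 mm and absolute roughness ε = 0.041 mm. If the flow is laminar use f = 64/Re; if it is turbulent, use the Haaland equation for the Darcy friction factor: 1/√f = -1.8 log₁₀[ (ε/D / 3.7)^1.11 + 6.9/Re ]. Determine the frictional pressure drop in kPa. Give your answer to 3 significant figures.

ṁ = 3180 kg/h = 3180/3600 = 0.8833 kg/s.
A = πD²/4 = π(0.02)²/4 = 0.0003142 m²; mean velocity V = ṁ/(ρA) = 0.8833/(1020 · 0.0003142) = 2.757 m/s.
Reynolds number Re = ρVD/μ = 1020 · 2.757 · 0.02 / 0.00116 = 4.848e+04.
Re > 4000 → turbulent. Relative roughness ε/D = 4.1e-05/0.02 = 0.00205. Haaland: 1/√f = -1.8 log₁₀[(0.00205/3.7)^1.11 + 6.9/4.848e+04] = -1.8 log₁₀[0.000243 + 0.000142] = 6.146, so f = 0.02648.
Darcy-Weisbach: ΔP = f(L/D)(ρV²/2) = 0.02648·(21.3/0.02)·(1020·2.757²/2) = 0.02648·1065·3875 = 1.093e+05 Pa.
ΔP = 1.093e+05 Pa = 109 kPa.

ΔP ≈ 109 kPa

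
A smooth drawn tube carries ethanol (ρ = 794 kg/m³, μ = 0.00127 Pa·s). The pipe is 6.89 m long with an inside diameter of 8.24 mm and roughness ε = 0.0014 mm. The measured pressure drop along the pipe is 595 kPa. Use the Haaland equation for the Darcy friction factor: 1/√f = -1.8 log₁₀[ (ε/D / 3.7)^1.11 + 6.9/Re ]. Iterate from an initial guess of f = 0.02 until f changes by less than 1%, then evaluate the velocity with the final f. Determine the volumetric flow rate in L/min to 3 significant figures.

Q ≈ 29.2 L/min

Rearranging Darcy-Weisbach: V = √(2·ΔP·D/(f·L·ρ)). With ε/D = 1.4e-06/0.00824 = 0.00017, iterate starting from f = 0.02:
  f = 0.02 → V = √(2·5.95e+05·0.00824/(0.02·6.89·794)) = 9.467 m/s; Re = ρVD/μ = 4.877e+04; f → 0.02132
  f = 0.02132 → V = 9.169 m/s; Re = 4.723e+04; f → 0.02146
Converged (Δf/f < 1%). With the final f = 0.02146: V = √(2·5.95e+05·0.00824/(0.02146·6.89·794)) = 9.138 m/s.
Q = V·A = 9.138·(π/4·0.00824²) = 0.0004873 m³/s = 29.2 L/min.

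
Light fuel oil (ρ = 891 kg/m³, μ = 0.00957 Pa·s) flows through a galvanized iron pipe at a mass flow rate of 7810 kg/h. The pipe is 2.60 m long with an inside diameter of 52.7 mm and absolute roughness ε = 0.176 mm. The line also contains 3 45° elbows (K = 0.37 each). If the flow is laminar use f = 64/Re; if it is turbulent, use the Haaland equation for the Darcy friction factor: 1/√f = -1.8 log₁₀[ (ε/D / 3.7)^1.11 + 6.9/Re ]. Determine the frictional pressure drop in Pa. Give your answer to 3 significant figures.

ΔP ≈ 1710 Pa

ṁ = 7810 kg/h = 7810/3600 = 2.169 kg/s.
A = πD²/4 = π(0.0527)²/4 = 0.002181 m²; mean velocity V = ṁ/(ρA) = 2.169/(891 · 0.002181) = 1.116 m/s.
Reynolds number Re = ρVD/μ = 891 · 1.116 · 0.0527 / 0.00957 = 5477.
Re > 4000 → turbulent. Relative roughness ε/D = 0.000176/0.0527 = 0.00334. Haaland: 1/√f = -1.8 log₁₀[(0.00334/3.7)^1.11 + 6.9/5477] = -1.8 log₁₀[0.000417 + 0.00126] = 4.996, so f = 0.04007.
Total minor-loss coefficient ΣK = 3·0.37 = 1.11.
ΔP = [f·L/D + ΣK]·(ρV²/2) = [0.04007·2.6/0.0527 + 1.11]·(891·1.116²/2) = [1.977 + 1.11]·555.1 = 1713 Pa.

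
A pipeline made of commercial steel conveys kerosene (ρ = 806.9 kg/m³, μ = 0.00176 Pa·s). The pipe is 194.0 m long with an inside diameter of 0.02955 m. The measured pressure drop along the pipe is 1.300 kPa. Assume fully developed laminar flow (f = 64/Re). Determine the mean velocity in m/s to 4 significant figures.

For laminar flow, f = 64/Re with Re = ρVD/μ, so Darcy-Weisbach reduces to ΔP = 32μLV/D². Solving for V: V = ΔP·D²/(32μL) = 1300·(0.02955)²/(32·0.00176·194) = 0.1039 m/s.
Check: Re = ρVD/μ = 806.9·0.1039·0.02955/0.00176 = 1408 < 2300, so the laminar assumption holds.

V ≈ 0.1039 m/s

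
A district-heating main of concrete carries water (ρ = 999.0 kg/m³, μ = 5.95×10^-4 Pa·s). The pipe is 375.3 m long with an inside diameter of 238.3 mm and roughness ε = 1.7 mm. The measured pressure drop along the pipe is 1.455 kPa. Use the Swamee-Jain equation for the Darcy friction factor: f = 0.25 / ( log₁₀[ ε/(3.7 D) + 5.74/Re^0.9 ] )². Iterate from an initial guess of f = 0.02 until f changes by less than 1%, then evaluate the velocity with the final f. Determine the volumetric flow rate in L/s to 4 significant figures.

Q ≈ 10.25 L/s

Rearranging Darcy-Weisbach: V = √(2·ΔP·D/(f·L·ρ)). With ε/D = 0.0017/0.2383 = 0.00713, iterate starting from f = 0.02:
  f = 0.02 → V = √(2·1455·0.2383/(0.02·375.3·999)) = 0.3041 m/s; Re = ρVD/μ = 1.217e+05; f → 0.03476
  f = 0.03476 → V = 0.2307 m/s; Re = 9.23e+04; f → 0.03499
Converged (Δf/f < 1%). With the final f = 0.03499: V = √(2·1455·0.2383/(0.03499·375.3·999)) = 0.2299 m/s.
Q = V·A = 0.2299·(π/4·0.2383²) = 0.01025 m³/s = 10.25 L/s.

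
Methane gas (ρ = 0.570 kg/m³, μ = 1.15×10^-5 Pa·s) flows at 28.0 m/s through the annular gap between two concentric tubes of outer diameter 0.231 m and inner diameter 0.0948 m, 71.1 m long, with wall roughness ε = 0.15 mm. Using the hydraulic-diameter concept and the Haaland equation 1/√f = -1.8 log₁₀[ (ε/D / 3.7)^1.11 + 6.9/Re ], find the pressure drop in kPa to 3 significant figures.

Hydraulic diameter D_h = 4A/P = D_o - D_i = 0.231 - 0.0948 = 0.1362 m.
Re = ρVD_h/μ = 0.57·28·0.1362/1.15e-05 = 1.89e+05.
ε/D_h = 0.00015/0.1362 = 0.0011; Haaland gives 1/√f = -1.8 log₁₀[0.000122+3.65e-05] = 6.841, so f = 0.02137.
ΔP = f(L/D_h)(ρV²/2) = 0.02137·71.1/0.1362·223.4 = 2493 Pa.
ΔP = 2.49 kPa.

ΔP ≈ 2.49 kPa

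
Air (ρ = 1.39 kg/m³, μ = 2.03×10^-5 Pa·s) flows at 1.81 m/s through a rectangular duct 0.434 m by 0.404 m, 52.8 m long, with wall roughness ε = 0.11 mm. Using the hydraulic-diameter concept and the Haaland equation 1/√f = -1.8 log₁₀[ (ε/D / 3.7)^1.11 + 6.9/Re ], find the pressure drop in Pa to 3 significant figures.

Hydraulic diameter D_h = 4A/P = 4·(0.434·0.404)/(2·(0.434+0.404)) = 0.7013/1.676 = 0.4185 m.
Re = ρVD_h/μ = 1.39·1.81·0.4185/2.03e-05 = 5.186e+04.
ε/D_h = 0.00011/0.4185 = 0.000263; Haaland gives 1/√f = -1.8 log₁₀[2.48e-05+0.000133] = 6.843, so f = 0.02136.
ΔP = f(L/D_h)(ρV²/2) = 0.02136·52.8/0.4185·2.277 = 6.135 Pa.

ΔP ≈ 6.14 Pa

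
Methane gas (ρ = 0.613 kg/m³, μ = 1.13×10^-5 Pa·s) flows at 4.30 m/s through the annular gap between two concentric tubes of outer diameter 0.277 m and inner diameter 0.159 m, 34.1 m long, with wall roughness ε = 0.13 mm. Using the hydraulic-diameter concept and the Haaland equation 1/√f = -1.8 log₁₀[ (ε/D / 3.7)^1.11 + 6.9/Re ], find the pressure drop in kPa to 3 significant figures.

ΔP ≈ 0.0430 kPa

Hydraulic diameter D_h = 4A/P = D_o - D_i = 0.277 - 0.159 = 0.118 m.
Re = ρVD_h/μ = 0.613·4.3·0.118/1.13e-05 = 2.753e+04.
ε/D_h = 0.00013/0.118 = 0.0011; Haaland gives 1/√f = -1.8 log₁₀[0.000122+0.000251] = 6.172, so f = 0.02625.
ΔP = f(L/D_h)(ρV²/2) = 0.02625·34.1/0.118·5.667 = 42.99 Pa.
ΔP = 0.0430 kPa.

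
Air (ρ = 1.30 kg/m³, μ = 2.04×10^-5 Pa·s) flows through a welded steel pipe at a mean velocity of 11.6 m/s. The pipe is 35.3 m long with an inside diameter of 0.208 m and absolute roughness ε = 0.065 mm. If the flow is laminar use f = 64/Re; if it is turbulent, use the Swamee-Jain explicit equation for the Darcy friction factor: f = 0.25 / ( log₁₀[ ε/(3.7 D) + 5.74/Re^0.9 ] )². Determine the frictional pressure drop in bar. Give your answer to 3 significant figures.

ΔP ≈ 0.00274 bar

Reynolds number Re = ρVD/μ = 1.3 · 11.6 · 0.208 / 2.04e-05 = 1.538e+05.
Re > 4000 → turbulent. Relative roughness ε/D = 6.5e-05/0.208 = 0.000313. Swamee-Jain: f = 0.25/(log₁₀[0.000313/3.7 + 5.74/1.538e+05^0.9])² = 0.25/(log₁₀[8.45e-05 + 0.000123])² = 0.25/(-3.683)² = 0.01843.
Darcy-Weisbach: ΔP = f(L/D)(ρV²/2) = 0.01843·(35.3/0.208)·(1.3·11.6²/2) = 0.01843·169.7·87.46 = 273.6 Pa.
ΔP = 273.6 Pa = 0.00274 bar.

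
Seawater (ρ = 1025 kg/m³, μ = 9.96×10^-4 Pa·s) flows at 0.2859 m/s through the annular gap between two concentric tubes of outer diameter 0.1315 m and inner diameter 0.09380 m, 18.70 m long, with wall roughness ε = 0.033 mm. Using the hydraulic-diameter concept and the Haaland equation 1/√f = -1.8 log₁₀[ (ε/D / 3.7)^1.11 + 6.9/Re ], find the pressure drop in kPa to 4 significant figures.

ΔP ≈ 0.6485 kPa

Hydraulic diameter D_h = 4A/P = D_o - D_i = 0.1315 - 0.0938 = 0.0377 m.
Re = ρVD_h/μ = 1025·0.2859·0.0377/0.000996 = 1.109e+04.
ε/D_h = 3.3e-05/0.0377 = 0.000875; Haaland gives 1/√f = -1.8 log₁₀[9.44e-05+0.000622] = 5.661, so f = 0.03121.
ΔP = f(L/D_h)(ρV²/2) = 0.03121·18.7/0.0377·41.89 = 648.5 Pa.
ΔP = 0.6485 kPa.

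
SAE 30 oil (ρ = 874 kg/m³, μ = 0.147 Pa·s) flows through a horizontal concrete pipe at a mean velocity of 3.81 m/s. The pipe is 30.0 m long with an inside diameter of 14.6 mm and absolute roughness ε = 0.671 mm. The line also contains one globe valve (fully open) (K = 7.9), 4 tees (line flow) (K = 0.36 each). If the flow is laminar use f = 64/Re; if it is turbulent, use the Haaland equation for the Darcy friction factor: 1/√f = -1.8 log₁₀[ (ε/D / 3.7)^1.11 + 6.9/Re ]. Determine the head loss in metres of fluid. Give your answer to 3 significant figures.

h_f ≈ 301 m

Reynolds number Re = ρVD/μ = 874 · 3.81 · 0.0146 / 0.147 = 330.7.
Re < 2300 → laminar flow, so f = 64/Re = 64/330.7 = 0.1935 (the turbulent correlation is not needed).
Total minor-loss coefficient ΣK = 1·7.9 + 4·0.36 = 9.34.
ΔP = [f·L/D + ΣK]·(ρV²/2) = [0.1935·30/0.0146 + 9.34]·(874·3.81²/2) = [397.6 + 9.34]·6344 = 2.582e+06 Pa.
Head loss h_f = ΔP/(ρg) = 2.582e+06/(874·9.81) = 301 m.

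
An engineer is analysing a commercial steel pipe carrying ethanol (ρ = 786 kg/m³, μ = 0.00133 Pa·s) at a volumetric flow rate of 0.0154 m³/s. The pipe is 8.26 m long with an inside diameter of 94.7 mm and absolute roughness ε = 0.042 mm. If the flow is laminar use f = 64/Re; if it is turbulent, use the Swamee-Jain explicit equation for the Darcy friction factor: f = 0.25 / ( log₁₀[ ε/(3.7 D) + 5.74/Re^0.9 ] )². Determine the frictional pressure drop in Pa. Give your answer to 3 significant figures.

Cross-sectional area A = πD²/4 = π(0.0947)²/4 = 0.007044 m²; mean velocity V = Q/A = 0.0154/0.007044 = 2.186 m/s.
Reynolds number Re = ρVD/μ = 786 · 2.186 · 0.0947 / 0.00133 = 1.224e+05.
Re > 4000 → turbulent. Relative roughness ε/D = 4.2e-05/0.0947 = 0.000444. Swamee-Jain: f = 0.25/(log₁₀[0.000444/3.7 + 5.74/1.224e+05^0.9])² = 0.25/(log₁₀[0.00012 + 0.000151])² = 0.25/(-3.567)² = 0.01965.
Darcy-Weisbach: ΔP = f(L/D)(ρV²/2) = 0.01965·(8.26/0.0947)·(786·2.186²/2) = 0.01965·87.22·1879 = 3220 Pa.

ΔP ≈ 3220 Pa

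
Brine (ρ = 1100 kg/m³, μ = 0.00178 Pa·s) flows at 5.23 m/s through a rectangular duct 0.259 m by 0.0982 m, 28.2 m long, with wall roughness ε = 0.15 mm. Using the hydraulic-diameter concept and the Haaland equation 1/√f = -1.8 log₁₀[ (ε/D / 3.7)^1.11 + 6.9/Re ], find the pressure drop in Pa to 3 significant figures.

ΔP ≈ 61000 Pa

Hydraulic diameter D_h = 4A/P = 4·(0.259·0.0982)/(2·(0.259+0.0982)) = 0.1017/0.7144 = 0.1424 m.
Re = ρVD_h/μ = 1100·5.23·0.1424/0.00178 = 4.603e+05.
ε/D_h = 0.00015/0.1424 = 0.00105; Haaland gives 1/√f = -1.8 log₁₀[0.000116+1.5e-05] = 6.989, so f = 0.02047.
ΔP = f(L/D_h)(ρV²/2) = 0.02047·28.2/0.1424·1.504e+04 = 6.099e+04 Pa.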